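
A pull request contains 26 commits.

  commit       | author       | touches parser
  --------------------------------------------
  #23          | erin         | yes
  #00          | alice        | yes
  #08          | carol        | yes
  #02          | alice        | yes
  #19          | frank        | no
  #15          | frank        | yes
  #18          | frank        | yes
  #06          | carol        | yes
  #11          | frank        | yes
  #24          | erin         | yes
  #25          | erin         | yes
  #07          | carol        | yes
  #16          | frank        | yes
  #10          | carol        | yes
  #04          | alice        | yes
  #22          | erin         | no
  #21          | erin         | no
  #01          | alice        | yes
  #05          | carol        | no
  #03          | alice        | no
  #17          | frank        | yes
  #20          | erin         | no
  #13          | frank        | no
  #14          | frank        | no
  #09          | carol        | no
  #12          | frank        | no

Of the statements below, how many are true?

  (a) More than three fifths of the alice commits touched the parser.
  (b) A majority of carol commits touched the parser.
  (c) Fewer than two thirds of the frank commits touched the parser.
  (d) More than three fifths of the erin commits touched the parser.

3

(a) alice: |A| = 5, |A ∩ B| = 4; needs |A ∩ B| / |A| > 3/5 — true.
(b) carol: |A| = 6, |A ∩ B| = 4; needs |A ∩ B| > |A ∖ B| — true.
(c) frank: |A| = 9, |A ∩ B| = 5; needs |A ∩ B| / |A| < 2/3 — true.
(d) erin: |A| = 6, |A ∩ B| = 3; needs |A ∩ B| / |A| > 3/5 — false.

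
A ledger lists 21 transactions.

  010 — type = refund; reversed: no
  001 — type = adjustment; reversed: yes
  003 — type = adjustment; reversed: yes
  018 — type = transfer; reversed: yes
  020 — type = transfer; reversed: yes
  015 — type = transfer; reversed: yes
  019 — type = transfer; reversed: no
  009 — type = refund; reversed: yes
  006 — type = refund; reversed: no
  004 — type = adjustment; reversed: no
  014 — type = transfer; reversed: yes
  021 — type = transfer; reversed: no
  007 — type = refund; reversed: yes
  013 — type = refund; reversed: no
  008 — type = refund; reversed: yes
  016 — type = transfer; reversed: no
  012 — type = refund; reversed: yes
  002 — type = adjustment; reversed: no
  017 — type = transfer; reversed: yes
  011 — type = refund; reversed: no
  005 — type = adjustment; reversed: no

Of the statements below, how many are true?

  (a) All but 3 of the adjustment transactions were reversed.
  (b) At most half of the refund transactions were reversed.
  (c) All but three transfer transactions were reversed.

(a) adjustment: |A| = 5, |A ∩ B| = 2; needs |A ∖ B| = 3 — true.
(b) refund: |A| = 8, |A ∩ B| = 4; needs |A ∩ B| ≤ |A ∖ B| — true.
(c) transfer: |A| = 8, |A ∩ B| = 5; needs |A ∖ B| = 3 — true.

3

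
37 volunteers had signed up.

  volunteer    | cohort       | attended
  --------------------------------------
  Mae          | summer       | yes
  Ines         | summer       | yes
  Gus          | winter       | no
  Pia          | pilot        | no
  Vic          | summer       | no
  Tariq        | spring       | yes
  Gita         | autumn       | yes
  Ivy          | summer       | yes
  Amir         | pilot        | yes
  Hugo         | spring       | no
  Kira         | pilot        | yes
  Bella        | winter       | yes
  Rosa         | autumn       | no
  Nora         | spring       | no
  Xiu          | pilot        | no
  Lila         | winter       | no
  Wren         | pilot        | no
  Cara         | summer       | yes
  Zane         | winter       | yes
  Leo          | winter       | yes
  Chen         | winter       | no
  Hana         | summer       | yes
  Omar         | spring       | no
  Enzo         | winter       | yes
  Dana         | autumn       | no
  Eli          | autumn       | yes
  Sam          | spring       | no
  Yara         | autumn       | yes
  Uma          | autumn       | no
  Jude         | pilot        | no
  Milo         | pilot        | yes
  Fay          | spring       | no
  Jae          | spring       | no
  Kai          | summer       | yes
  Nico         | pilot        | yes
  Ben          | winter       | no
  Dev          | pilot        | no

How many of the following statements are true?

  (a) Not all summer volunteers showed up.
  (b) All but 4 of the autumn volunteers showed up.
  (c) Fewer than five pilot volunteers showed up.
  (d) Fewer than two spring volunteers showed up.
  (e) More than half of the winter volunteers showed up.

(a) summer: |A| = 7, |A ∩ B| = 6; needs A ⊄ B (|A ∖ B| ≥ 1) — true.
(b) autumn: |A| = 6, |A ∩ B| = 3; needs |A ∖ B| = 4 — false.
(c) pilot: |A| = 9, |A ∩ B| = 4; needs |A ∩ B| < 5 — true.
(d) spring: |A| = 7, |A ∩ B| = 1; needs |A ∩ B| < 2 — true.
(e) winter: |A| = 8, |A ∩ B| = 4; needs |A ∩ B| > |A ∖ B| — false.

3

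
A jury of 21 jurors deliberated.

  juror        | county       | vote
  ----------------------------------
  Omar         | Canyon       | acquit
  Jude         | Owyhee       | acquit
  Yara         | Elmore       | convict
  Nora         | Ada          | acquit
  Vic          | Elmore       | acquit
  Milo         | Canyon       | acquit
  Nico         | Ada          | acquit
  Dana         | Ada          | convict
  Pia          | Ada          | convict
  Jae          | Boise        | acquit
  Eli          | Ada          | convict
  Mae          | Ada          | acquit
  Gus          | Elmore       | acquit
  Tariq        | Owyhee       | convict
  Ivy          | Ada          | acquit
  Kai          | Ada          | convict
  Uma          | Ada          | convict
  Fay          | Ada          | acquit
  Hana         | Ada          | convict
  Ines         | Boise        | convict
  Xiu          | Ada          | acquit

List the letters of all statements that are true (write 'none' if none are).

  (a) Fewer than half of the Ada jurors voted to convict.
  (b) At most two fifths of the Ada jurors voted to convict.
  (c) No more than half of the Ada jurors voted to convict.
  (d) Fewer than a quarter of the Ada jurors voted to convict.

|A| = 12, |A ∩ B| = 6, |A ∖ B| = 6.
(a) |A ∩ B| < |A ∖ B|: fails.
(b) |A ∩ B| / |A| ≤ 2/5: fails.
(c) |A ∩ B| ≤ |A ∖ B|: holds.
(d) |A ∩ B| / |A| < 1/4: fails.

(c)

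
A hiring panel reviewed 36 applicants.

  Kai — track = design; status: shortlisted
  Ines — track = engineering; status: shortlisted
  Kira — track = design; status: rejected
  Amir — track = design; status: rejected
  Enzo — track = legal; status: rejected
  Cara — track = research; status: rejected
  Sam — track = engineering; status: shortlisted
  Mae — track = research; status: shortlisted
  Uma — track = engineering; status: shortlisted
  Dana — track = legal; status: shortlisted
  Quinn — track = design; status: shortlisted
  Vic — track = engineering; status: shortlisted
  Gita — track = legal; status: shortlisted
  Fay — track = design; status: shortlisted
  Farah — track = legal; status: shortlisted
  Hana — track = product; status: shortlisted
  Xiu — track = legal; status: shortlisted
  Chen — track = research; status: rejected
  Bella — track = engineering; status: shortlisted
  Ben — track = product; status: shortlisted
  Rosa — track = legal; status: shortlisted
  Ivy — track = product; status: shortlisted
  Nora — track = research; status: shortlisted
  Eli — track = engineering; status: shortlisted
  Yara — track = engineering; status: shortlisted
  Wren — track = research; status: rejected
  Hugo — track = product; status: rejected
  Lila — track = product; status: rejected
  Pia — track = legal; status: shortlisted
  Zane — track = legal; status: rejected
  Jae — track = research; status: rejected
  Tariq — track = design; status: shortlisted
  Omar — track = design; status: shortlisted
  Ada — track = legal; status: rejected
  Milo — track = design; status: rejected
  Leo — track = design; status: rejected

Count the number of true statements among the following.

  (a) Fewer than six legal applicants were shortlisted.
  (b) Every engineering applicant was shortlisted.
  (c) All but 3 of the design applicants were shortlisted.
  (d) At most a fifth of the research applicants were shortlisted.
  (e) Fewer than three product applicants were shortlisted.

1

(a) legal: |A| = 9, |A ∩ B| = 6; needs |A ∩ B| < 6 — false.
(b) engineering: |A| = 7, |A ∩ B| = 7; needs A ⊆ B, i.e. every element of A is in B (|A ∖ B| = 0) — true.
(c) design: |A| = 9, |A ∩ B| = 5; needs |A ∖ B| = 3 — false.
(d) research: |A| = 6, |A ∩ B| = 2; needs |A ∩ B| / |A| ≤ 1/5 — false.
(e) product: |A| = 5, |A ∩ B| = 3; needs |A ∩ B| < 3 — false.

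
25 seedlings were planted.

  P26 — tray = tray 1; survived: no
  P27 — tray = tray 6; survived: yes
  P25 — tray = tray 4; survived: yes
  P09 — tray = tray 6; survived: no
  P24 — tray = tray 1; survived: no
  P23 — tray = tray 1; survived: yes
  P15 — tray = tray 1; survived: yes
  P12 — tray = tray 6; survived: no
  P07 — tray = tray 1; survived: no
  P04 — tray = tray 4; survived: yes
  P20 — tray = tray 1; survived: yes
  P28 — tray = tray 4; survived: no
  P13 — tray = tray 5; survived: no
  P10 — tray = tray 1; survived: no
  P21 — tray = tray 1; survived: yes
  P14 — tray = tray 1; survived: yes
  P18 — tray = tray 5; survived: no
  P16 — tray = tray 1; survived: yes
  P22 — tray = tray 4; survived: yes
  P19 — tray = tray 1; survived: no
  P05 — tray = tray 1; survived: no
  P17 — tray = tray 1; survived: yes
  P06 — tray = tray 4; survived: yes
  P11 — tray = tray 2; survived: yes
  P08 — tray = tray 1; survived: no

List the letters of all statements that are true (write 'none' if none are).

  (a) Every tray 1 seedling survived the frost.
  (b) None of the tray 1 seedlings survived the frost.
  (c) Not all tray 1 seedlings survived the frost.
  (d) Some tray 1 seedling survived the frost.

|A| = 14, |A ∩ B| = 7, |A ∖ B| = 7.
(a) A ⊆ B, i.e. every element of A is in B (|A ∖ B| = 0): fails.
(b) A ∩ B = ∅ (|A ∩ B| = 0): fails.
(c) A ⊄ B (|A ∖ B| ≥ 1): holds.
(d) A ∩ B ≠ ∅ (|A ∩ B| ≥ 1): holds.

(c), (d)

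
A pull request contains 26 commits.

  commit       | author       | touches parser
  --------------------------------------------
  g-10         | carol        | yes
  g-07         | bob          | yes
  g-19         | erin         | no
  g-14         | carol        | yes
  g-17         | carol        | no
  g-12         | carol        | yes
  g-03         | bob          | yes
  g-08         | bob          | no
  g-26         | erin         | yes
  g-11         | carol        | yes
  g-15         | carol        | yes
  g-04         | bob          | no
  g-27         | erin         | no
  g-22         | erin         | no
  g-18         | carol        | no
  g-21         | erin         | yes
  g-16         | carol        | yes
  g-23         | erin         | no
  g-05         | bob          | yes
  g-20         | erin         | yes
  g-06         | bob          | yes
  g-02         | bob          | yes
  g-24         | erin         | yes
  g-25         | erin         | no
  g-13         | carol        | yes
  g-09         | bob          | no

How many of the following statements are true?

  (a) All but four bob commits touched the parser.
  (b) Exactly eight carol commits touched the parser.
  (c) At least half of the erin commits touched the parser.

0

(a) bob: |A| = 8, |A ∩ B| = 5; needs |A ∖ B| = 4 — false.
(b) carol: |A| = 9, |A ∩ B| = 7; needs |A ∩ B| = 8 — false.
(c) erin: |A| = 9, |A ∩ B| = 4; needs |A ∩ B| ≥ |A ∖ B| — false.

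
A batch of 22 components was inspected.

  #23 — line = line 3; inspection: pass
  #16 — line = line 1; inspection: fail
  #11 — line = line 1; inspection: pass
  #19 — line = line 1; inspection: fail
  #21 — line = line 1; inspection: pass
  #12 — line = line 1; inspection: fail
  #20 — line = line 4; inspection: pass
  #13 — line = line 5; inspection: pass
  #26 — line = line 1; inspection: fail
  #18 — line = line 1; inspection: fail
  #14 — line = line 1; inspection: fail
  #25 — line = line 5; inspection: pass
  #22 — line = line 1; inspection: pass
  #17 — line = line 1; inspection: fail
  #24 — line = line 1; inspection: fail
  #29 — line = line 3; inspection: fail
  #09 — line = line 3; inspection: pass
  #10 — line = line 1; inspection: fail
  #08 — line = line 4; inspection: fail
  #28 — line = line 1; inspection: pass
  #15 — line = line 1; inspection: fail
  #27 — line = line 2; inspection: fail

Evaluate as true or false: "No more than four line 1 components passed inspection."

The determiner here denotes the relation: |A ∩ B| ≤ 4.
A (the restrictor) = {#16, #11, #19, #21, #12, #26, #18, #14, #22, #17, #24, #10, #28, #15}, |A| = 14.
A ∩ B = {#11, #21, #22, #28}, so |A ∩ B| = 4.
|A ∩ B| = 4, so the statement is true.

True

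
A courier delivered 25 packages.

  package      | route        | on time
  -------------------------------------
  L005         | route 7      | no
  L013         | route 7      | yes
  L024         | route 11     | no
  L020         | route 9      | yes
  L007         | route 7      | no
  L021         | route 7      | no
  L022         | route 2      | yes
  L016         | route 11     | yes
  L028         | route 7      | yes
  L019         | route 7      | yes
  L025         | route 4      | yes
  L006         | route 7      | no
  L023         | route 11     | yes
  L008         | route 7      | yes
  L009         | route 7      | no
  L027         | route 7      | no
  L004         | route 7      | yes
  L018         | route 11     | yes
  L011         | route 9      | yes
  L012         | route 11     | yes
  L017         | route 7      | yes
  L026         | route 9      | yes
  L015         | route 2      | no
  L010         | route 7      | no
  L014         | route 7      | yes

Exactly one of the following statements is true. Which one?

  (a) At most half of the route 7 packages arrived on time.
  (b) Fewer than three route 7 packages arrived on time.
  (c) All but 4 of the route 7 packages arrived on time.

(a)

|A| = 14, |A ∩ B| = 7, |A ∖ B| = 7.
(a) requires |A ∩ B| ≤ |A ∖ B|: true.
(b) requires |A ∩ B| < 3: false.
(c) requires |A ∖ B| = 4: false.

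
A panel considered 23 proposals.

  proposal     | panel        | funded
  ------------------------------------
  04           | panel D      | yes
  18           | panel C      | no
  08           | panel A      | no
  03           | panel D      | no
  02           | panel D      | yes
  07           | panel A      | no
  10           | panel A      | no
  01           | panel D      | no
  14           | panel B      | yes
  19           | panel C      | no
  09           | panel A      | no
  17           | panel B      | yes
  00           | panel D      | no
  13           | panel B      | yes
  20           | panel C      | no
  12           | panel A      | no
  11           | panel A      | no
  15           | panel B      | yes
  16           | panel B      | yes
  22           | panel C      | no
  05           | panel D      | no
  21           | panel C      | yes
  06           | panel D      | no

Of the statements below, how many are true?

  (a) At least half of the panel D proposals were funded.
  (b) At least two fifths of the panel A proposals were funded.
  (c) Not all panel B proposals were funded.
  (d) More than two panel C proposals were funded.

(a) panel D: |A| = 7, |A ∩ B| = 2; needs |A ∩ B| ≥ |A ∖ B| — false.
(b) panel A: |A| = 6, |A ∩ B| = 0; needs |A ∩ B| / |A| ≥ 2/5 — false.
(c) panel B: |A| = 5, |A ∩ B| = 5; needs A ⊄ B (|A ∖ B| ≥ 1) — false.
(d) panel C: |A| = 5, |A ∩ B| = 1; needs |A ∩ B| > 2 — false.

0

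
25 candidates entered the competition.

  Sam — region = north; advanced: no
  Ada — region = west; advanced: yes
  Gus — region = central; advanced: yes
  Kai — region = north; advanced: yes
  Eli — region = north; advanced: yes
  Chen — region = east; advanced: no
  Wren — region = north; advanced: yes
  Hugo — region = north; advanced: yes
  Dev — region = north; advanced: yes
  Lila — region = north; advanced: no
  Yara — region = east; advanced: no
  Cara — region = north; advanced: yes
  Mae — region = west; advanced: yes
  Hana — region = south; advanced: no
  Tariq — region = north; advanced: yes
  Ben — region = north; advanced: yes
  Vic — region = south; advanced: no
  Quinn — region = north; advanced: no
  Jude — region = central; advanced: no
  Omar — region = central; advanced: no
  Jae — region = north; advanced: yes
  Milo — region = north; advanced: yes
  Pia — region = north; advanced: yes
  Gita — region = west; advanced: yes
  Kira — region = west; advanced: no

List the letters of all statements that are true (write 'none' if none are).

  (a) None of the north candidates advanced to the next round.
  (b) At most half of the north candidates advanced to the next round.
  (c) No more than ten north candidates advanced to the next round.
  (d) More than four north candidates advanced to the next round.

(d)

|A| = 14, |A ∩ B| = 11, |A ∖ B| = 3.
(a) A ∩ B = ∅ (|A ∩ B| = 0): fails.
(b) |A ∩ B| ≤ |A ∖ B|: fails.
(c) |A ∩ B| ≤ 10: fails.
(d) |A ∩ B| > 4: holds.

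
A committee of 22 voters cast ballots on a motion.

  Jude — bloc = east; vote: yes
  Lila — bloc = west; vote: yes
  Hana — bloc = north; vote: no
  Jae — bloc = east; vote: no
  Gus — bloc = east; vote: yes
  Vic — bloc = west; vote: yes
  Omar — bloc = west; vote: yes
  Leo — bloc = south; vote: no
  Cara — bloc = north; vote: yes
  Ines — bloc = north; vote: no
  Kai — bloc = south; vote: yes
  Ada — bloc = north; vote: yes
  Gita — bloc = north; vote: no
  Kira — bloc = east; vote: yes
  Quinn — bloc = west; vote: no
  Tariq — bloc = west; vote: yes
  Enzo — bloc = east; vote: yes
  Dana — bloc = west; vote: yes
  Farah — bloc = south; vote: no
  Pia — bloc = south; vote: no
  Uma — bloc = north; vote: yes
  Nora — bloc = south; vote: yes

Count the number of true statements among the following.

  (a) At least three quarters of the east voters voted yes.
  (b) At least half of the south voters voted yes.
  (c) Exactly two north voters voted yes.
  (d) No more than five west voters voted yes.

2

(a) east: |A| = 5, |A ∩ B| = 4; needs |A ∩ B| / |A| ≥ 3/4 — true.
(b) south: |A| = 5, |A ∩ B| = 2; needs |A ∩ B| ≥ |A ∖ B| — false.
(c) north: |A| = 6, |A ∩ B| = 3; needs |A ∩ B| = 2 — false.
(d) west: |A| = 6, |A ∩ B| = 5; needs |A ∩ B| ≤ 5 — true.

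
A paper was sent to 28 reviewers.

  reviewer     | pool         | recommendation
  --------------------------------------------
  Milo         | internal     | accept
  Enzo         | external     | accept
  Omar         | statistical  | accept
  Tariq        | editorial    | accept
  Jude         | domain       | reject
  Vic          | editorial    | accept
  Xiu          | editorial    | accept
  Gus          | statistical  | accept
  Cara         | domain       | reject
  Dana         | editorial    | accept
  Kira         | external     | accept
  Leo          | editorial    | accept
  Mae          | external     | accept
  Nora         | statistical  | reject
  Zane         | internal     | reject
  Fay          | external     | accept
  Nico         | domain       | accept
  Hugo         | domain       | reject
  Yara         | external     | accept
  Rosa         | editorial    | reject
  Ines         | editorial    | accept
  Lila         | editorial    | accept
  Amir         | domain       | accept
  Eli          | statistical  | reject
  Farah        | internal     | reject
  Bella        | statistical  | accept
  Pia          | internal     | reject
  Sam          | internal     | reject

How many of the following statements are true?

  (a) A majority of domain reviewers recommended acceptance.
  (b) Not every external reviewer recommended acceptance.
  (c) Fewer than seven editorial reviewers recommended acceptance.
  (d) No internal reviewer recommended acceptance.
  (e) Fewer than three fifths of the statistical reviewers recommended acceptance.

(a) domain: |A| = 5, |A ∩ B| = 2; needs |A ∩ B| > |A ∖ B| — false.
(b) external: |A| = 5, |A ∩ B| = 5; needs A ⊄ B (|A ∖ B| ≥ 1) — false.
(c) editorial: |A| = 8, |A ∩ B| = 7; needs |A ∩ B| < 7 — false.
(d) internal: |A| = 5, |A ∩ B| = 1; needs A ∩ B = ∅ (|A ∩ B| = 0) — false.
(e) statistical: |A| = 5, |A ∩ B| = 3; needs |A ∩ B| / |A| < 3/5 — false.

0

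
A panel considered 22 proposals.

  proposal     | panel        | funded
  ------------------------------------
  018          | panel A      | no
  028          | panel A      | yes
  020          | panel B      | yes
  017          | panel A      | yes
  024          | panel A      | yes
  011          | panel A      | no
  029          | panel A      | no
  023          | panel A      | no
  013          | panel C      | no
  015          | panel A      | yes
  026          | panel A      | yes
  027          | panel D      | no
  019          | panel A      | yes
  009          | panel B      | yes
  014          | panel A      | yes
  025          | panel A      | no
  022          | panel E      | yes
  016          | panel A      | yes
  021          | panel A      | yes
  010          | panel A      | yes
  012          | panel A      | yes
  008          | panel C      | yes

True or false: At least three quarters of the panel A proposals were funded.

Truth condition: |A ∩ B| / |A| ≥ 3/4.
|A| = 16, |A ∩ B| = 11, |A ∖ B| = 5.
|A ∩ B|/|A| = 11/16, so the statement is false.

False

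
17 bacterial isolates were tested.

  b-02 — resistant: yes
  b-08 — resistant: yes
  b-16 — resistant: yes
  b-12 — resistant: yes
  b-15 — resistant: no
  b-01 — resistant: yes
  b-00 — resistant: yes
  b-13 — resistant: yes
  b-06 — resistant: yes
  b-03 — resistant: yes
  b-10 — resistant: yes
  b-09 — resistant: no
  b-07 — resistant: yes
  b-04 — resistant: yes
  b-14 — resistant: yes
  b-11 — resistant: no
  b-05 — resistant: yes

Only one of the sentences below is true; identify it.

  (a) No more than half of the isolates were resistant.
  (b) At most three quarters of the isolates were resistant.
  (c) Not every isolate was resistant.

(c)

|A| = 17, |A ∩ B| = 14, |A ∖ B| = 3.
(a) requires |A ∩ B| ≤ |A ∖ B|: false.
(b) requires |A ∩ B| / |A| ≤ 3/4: false.
(c) requires A ⊄ B (|A ∖ B| ≥ 1): true.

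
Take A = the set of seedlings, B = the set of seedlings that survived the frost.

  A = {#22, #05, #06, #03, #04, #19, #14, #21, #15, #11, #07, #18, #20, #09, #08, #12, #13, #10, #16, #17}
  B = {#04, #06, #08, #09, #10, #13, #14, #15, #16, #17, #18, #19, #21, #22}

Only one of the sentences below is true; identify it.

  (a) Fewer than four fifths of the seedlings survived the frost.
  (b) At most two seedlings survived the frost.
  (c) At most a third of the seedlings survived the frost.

(a)

|A| = 20, |A ∩ B| = 14, |A ∖ B| = 6.
(a) requires |A ∩ B| / |A| < 4/5: true.
(b) requires |A ∩ B| ≤ 2: false.
(c) requires |A ∩ B| / |A| ≤ 1/3: false.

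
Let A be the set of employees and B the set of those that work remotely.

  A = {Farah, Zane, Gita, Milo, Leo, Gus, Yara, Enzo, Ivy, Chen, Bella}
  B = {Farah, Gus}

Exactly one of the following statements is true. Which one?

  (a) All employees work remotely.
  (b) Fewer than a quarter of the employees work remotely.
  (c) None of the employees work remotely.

|A| = 11, |A ∩ B| = 2, |A ∖ B| = 9.
(a) requires A ⊆ B, i.e. every element of A is in B (|A ∖ B| = 0): false.
(b) requires |A ∩ B| / |A| < 1/4: true.
(c) requires A ∩ B = ∅ (|A ∩ B| = 0): false.

(b)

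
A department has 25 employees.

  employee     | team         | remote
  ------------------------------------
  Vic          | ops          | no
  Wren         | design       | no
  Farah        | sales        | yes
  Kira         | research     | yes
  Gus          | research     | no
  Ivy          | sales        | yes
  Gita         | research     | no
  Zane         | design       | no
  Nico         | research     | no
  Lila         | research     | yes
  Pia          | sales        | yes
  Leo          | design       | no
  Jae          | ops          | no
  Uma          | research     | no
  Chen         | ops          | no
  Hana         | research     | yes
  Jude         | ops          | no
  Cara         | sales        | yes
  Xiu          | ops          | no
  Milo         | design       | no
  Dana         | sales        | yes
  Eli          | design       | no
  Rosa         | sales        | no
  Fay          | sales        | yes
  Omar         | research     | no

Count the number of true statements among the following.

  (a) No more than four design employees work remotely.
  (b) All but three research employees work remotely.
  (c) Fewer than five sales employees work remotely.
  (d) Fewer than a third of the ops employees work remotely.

2

(a) design: |A| = 5, |A ∩ B| = 0; needs |A ∩ B| ≤ 4 — true.
(b) research: |A| = 8, |A ∩ B| = 3; needs |A ∖ B| = 3 — false.
(c) sales: |A| = 7, |A ∩ B| = 6; needs |A ∩ B| < 5 — false.
(d) ops: |A| = 5, |A ∩ B| = 0; needs |A ∩ B| / |A| < 1/3 — true.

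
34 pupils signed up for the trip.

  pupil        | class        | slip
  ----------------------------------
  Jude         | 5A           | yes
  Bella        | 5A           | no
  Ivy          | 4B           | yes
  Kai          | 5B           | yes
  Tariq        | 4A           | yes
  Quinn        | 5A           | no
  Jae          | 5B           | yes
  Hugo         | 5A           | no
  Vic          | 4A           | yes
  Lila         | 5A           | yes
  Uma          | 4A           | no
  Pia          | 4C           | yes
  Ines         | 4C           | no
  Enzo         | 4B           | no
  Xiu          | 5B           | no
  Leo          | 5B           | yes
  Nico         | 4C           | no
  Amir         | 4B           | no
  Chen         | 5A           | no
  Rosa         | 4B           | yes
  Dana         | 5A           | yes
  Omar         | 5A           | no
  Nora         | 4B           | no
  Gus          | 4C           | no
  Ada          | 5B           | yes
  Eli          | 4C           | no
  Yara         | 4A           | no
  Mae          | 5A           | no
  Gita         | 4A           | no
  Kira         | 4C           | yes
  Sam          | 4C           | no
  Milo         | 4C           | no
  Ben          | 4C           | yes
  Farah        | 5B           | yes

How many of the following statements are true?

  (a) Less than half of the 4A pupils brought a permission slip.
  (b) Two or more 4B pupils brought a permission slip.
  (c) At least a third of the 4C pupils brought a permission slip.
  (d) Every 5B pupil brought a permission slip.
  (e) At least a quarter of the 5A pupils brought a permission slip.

(a) 4A: |A| = 5, |A ∩ B| = 2; needs |A ∩ B| < |A ∖ B| — true.
(b) 4B: |A| = 5, |A ∩ B| = 2; needs |A ∩ B| ≥ 2 — true.
(c) 4C: |A| = 9, |A ∩ B| = 3; needs |A ∩ B| / |A| ≥ 1/3 — true.
(d) 5B: |A| = 6, |A ∩ B| = 5; needs A ⊆ B, i.e. every element of A is in B (|A ∖ B| = 0) — false.
(e) 5A: |A| = 9, |A ∩ B| = 3; needs |A ∩ B| / |A| ≥ 1/4 — true.

4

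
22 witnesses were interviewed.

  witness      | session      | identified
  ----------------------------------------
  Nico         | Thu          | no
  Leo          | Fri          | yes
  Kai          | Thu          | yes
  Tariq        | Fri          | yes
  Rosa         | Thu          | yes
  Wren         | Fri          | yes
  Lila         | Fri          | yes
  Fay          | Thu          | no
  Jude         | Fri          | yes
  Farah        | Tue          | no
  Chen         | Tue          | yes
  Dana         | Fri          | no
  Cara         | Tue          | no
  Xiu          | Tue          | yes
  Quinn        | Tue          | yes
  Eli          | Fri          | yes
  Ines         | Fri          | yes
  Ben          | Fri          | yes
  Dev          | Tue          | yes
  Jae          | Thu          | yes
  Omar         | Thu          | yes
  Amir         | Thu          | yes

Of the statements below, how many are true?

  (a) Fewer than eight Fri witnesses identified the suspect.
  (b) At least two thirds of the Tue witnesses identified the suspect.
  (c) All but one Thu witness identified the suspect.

1

(a) Fri: |A| = 9, |A ∩ B| = 8; needs |A ∩ B| < 8 — false.
(b) Tue: |A| = 6, |A ∩ B| = 4; needs |A ∩ B| / |A| ≥ 2/3 — true.
(c) Thu: |A| = 7, |A ∩ B| = 5; needs |A ∖ B| = 1 — false.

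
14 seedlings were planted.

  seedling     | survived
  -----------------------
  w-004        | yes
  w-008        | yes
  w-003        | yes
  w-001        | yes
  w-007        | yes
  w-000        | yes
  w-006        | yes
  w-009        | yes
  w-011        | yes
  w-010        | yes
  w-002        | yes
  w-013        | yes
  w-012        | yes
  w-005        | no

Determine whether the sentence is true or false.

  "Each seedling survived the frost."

The determiner here denotes the relation: A ⊆ B, i.e. every element of A is in B (|A ∖ B| = 0).
A (the restrictor) = {w-004, w-008, w-003, w-001, w-007, w-000, w-006, w-009, w-011, w-010, w-002, w-013, w-012, w-005}, |A| = 14.
A ∖ B = {w-005}, so |A ∖ B| = 1.
So the statement is false.

False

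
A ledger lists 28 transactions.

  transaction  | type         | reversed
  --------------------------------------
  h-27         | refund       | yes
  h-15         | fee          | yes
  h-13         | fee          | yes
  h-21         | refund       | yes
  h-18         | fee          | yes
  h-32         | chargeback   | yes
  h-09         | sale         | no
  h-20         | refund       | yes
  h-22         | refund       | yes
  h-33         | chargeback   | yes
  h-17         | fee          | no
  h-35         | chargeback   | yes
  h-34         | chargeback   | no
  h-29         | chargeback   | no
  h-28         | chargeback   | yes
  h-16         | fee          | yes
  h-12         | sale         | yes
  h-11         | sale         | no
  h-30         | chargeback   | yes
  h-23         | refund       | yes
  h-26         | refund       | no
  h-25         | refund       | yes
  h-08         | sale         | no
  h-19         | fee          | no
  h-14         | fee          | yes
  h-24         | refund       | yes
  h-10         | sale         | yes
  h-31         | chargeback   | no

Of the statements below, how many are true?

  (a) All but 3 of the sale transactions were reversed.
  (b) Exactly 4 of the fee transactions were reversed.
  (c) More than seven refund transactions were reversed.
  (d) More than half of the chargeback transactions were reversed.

2

(a) sale: |A| = 5, |A ∩ B| = 2; needs |A ∖ B| = 3 — true.
(b) fee: |A| = 7, |A ∩ B| = 5; needs |A ∩ B| = 4 — false.
(c) refund: |A| = 8, |A ∩ B| = 7; needs |A ∩ B| > 7 — false.
(d) chargeback: |A| = 8, |A ∩ B| = 5; needs |A ∩ B| > |A ∖ B| — true.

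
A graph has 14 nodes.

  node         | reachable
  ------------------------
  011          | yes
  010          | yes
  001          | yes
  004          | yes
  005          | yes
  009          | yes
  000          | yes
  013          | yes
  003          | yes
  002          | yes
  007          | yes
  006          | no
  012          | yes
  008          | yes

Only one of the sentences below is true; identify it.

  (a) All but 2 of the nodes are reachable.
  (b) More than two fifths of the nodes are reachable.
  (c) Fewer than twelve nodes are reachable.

|A| = 14, |A ∩ B| = 13, |A ∖ B| = 1.
(a) requires |A ∖ B| = 2: false.
(b) requires |A ∩ B| / |A| > 2/5: true.
(c) requires |A ∩ B| < 12: false.

(b)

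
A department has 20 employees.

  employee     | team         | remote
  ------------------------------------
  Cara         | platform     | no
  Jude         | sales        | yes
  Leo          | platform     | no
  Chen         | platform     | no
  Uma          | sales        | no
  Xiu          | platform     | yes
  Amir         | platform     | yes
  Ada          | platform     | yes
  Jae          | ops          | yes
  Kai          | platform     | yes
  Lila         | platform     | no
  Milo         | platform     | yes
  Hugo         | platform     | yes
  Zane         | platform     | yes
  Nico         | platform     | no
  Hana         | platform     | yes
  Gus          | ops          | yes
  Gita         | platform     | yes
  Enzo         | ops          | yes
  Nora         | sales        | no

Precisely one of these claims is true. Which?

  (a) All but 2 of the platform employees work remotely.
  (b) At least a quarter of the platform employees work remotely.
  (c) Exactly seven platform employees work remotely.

|A| = 14, |A ∩ B| = 9, |A ∖ B| = 5.
(a) requires |A ∖ B| = 2: false.
(b) requires |A ∩ B| / |A| ≥ 1/4: true.
(c) requires |A ∩ B| = 7: false.

(b)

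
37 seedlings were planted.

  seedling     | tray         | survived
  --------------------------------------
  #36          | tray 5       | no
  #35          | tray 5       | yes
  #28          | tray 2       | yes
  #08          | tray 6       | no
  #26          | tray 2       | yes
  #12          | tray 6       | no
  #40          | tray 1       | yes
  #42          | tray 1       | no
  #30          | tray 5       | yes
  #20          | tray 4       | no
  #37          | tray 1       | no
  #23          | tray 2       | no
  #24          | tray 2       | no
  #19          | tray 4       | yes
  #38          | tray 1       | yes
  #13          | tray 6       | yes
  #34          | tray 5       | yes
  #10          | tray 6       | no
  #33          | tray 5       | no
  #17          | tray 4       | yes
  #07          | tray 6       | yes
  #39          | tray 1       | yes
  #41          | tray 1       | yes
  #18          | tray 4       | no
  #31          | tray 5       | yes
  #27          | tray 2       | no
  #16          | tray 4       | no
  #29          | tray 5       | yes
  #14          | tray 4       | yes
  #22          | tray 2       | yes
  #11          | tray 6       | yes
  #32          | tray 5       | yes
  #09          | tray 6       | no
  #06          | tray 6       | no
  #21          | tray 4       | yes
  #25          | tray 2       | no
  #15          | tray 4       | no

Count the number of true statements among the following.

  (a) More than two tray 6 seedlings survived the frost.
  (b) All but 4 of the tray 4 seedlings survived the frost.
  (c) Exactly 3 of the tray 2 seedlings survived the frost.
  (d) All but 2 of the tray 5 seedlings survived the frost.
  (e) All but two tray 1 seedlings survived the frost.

(a) tray 6: |A| = 8, |A ∩ B| = 3; needs |A ∩ B| > 2 — true.
(b) tray 4: |A| = 8, |A ∩ B| = 4; needs |A ∖ B| = 4 — true.
(c) tray 2: |A| = 7, |A ∩ B| = 3; needs |A ∩ B| = 3 — true.
(d) tray 5: |A| = 8, |A ∩ B| = 6; needs |A ∖ B| = 2 — true.
(e) tray 1: |A| = 6, |A ∩ B| = 4; needs |A ∖ B| = 2 — true.

5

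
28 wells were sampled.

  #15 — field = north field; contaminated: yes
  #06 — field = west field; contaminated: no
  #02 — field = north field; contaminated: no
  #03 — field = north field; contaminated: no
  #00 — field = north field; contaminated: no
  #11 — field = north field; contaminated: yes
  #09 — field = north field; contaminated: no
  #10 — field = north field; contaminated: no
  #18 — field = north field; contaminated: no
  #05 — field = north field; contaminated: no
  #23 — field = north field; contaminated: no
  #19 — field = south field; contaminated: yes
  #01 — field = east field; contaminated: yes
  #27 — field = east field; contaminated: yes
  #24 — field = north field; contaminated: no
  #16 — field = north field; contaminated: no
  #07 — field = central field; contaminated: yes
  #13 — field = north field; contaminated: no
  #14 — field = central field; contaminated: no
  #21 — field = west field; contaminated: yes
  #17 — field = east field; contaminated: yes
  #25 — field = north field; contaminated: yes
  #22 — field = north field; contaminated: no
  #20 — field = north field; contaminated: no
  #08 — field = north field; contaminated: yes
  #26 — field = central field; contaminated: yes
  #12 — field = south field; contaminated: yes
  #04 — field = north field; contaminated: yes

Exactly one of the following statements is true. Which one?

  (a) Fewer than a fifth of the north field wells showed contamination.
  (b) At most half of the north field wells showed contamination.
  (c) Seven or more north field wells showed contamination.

(b)

|A| = 18, |A ∩ B| = 5, |A ∖ B| = 13.
(a) requires |A ∩ B| / |A| < 1/5: false.
(b) requires |A ∩ B| ≤ |A ∖ B|: true.
(c) requires |A ∩ B| ≥ 7: false.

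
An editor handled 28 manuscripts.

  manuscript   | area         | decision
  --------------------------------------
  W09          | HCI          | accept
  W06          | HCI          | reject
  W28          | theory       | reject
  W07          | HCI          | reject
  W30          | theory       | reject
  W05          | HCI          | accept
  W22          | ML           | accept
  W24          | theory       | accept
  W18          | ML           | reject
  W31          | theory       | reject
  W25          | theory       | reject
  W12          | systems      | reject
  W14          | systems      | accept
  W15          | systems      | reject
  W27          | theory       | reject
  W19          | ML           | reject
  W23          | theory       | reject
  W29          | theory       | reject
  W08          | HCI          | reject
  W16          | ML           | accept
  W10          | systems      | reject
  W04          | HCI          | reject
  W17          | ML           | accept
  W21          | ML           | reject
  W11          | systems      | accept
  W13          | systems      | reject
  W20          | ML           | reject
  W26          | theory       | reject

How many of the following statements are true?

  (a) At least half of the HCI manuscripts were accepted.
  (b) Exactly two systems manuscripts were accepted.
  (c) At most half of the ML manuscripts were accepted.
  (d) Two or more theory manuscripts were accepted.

(a) HCI: |A| = 6, |A ∩ B| = 2; needs |A ∩ B| ≥ |A ∖ B| — false.
(b) systems: |A| = 6, |A ∩ B| = 2; needs |A ∩ B| = 2 — true.
(c) ML: |A| = 7, |A ∩ B| = 3; needs |A ∩ B| ≤ |A ∖ B| — true.
(d) theory: |A| = 9, |A ∩ B| = 1; needs |A ∩ B| ≥ 2 — false.

2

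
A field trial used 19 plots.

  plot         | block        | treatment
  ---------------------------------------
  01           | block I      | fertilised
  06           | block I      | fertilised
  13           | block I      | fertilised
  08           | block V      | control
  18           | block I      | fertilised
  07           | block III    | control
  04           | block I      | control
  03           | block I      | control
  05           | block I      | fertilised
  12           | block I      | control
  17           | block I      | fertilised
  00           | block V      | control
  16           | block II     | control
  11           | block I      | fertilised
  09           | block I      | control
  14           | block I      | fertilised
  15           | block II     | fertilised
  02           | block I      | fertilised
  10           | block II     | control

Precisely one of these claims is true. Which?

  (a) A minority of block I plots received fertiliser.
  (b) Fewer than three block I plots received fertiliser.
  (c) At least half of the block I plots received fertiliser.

(c)

|A| = 13, |A ∩ B| = 9, |A ∖ B| = 4.
(a) requires |A ∩ B| < |A ∖ B|: false.
(b) requires |A ∩ B| < 3: false.
(c) requires |A ∩ B| ≥ |A ∖ B|: true.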